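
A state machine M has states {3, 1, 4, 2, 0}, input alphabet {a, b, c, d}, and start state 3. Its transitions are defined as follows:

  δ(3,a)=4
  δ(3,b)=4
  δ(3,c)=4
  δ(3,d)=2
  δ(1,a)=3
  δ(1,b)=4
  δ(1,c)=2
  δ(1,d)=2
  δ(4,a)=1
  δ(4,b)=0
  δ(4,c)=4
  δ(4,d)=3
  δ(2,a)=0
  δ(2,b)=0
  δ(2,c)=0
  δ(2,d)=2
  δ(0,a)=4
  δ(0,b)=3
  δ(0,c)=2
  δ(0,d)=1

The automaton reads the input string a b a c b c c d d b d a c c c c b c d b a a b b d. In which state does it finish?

Trace: 3 -a-> 4 -b-> 0 -a-> 4 -c-> 4 -b-> 0 -c-> 2 -c-> 0 -d-> 1 -d-> 2 -b-> 0 -d-> 1 -a-> 3 -c-> 4 -c-> 4 -c-> 4 -c-> 4 -b-> 0 -c-> 2 -d-> 2 -b-> 0 -a-> 4 -a-> 1 -b-> 4 -b-> 0 -d-> 1

1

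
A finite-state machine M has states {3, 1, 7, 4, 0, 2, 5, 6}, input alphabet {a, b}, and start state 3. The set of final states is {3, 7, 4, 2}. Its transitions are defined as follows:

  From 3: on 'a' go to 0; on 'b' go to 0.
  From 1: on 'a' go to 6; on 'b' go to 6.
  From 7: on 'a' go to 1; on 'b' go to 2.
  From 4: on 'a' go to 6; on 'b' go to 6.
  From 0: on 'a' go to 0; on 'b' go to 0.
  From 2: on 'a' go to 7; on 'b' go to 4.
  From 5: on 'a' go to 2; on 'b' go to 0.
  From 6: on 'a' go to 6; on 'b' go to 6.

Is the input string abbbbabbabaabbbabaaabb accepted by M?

Trace: 3 -a-> 0 -b-> 0 -b-> 0 -b-> 0 -b-> 0 -a-> 0 -b-> 0 -b-> 0 -a-> 0 -b-> 0 -a-> 0 -a-> 0 -b-> 0 -b-> 0 -b-> 0 -a-> 0 -b-> 0 -a-> 0 -a-> 0 -a-> 0 -b-> 0 -b-> 0
End state 0 is not accepting.

No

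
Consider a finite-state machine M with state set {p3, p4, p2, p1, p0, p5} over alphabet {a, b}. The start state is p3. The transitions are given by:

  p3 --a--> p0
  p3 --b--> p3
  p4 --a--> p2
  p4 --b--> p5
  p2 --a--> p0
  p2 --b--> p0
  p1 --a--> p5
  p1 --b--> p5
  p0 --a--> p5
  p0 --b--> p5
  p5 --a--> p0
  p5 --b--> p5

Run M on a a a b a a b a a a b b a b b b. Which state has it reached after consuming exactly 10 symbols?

p0

p3 → p0 → p5 → p0 → p5 → p0 → p5 → p5 → p0 → p5 → p0
After 10 symbols: p0.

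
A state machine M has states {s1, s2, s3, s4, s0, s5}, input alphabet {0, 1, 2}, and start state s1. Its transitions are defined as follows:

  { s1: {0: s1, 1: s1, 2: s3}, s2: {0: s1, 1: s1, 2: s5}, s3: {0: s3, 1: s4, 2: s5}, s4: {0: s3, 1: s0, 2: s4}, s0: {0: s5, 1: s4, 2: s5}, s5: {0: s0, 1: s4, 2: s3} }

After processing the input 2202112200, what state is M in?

s3

s1 → s3 → s5 → s0 → s5 → s4 → s0 → s5 → s3 → s3 → s3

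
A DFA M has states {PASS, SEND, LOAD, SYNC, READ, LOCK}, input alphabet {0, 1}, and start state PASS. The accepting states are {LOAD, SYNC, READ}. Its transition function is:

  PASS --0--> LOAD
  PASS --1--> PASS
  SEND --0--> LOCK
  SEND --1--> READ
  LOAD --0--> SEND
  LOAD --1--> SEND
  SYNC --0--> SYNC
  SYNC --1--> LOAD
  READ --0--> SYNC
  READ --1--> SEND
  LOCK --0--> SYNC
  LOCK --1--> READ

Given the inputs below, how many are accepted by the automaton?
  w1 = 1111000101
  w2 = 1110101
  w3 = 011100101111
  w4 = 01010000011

2

w1: PASS → PASS → PASS → PASS → PASS → LOAD → SEND → LOCK → READ → SYNC → LOAD  → end LOAD, accepted
w2: PASS → PASS → PASS → PASS → LOAD → SEND → LOCK → READ  → end READ, accepted
w3: PASS → LOAD → SEND → READ → SEND → LOCK → SYNC → LOAD → SEND → READ → SEND → READ → SEND  → end SEND, rejected
w4: PASS → LOAD → SEND → LOCK → READ → SYNC → SYNC → SYNC → SYNC → SYNC → LOAD → SEND  → end SEND, rejected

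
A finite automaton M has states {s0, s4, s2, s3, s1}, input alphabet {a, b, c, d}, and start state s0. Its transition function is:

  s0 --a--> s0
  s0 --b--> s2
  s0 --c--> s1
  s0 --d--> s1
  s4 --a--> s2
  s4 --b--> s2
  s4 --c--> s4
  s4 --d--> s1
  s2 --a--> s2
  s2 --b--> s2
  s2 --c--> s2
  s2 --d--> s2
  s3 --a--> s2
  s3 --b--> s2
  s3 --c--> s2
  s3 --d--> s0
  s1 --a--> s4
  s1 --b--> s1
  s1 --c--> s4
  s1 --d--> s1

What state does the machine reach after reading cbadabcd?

s2

Trace: s0 -c-> s1 -b-> s1 -a-> s4 -d-> s1 -a-> s4 -b-> s2 -c-> s2 -d-> s2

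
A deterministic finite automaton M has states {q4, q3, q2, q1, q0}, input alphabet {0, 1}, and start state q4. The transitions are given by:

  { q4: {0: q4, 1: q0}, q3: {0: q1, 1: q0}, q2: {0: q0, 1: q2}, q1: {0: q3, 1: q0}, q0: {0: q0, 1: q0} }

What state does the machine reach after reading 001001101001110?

q4 → q4 → q4 → q0 → q0 → q0 → q0 → q0 → q0 → q0 → q0 → q0 → q0 → q0 → q0 → q0

q0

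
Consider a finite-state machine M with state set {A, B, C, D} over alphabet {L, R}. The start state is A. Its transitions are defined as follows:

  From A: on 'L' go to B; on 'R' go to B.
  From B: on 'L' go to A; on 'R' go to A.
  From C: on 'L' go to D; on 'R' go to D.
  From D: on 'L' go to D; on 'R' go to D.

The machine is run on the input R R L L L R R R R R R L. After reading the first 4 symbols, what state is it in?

Trace: A -R-> B -R-> A -L-> B -L-> A
After 4 symbols: A.

A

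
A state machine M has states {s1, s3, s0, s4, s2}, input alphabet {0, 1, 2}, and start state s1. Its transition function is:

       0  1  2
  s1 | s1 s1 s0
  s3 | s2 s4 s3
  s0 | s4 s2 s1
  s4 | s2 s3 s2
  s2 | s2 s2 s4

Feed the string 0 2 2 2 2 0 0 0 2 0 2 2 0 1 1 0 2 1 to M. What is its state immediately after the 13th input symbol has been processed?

start at s1
read '0': s1 → s1
read '2': s1 → s0
read '2': s0 → s1
read '2': s1 → s0
read '2': s0 → s1
read '0': s1 → s1
read '0': s1 → s1
read '0': s1 → s1
read '2': s1 → s0
read '0': s0 → s4
read '2': s4 → s2
read '2': s2 → s4
read '0': s4 → s2
After 13 symbols: s2.

s2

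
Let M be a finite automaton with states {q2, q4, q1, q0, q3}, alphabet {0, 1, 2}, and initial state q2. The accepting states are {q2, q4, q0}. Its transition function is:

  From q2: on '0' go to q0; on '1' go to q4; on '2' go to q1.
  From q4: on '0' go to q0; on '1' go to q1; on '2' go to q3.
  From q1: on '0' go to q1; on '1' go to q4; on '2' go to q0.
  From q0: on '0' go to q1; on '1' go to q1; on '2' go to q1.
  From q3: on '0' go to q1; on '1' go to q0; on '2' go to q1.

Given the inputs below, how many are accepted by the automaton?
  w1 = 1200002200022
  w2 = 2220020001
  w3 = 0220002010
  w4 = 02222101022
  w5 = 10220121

4

w1: q2 → q4 → q3 → q1 → q1 → q1 → q1 → q0 → q1 → q1 → q1 → q1 → q0 → q1  → end q1, rejected
w2: q2 → q1 → q0 → q1 → q1 → q1 → q0 → q1 → q1 → q1 → q4  → end q4, accepted
w3: q2 → q0 → q1 → q0 → q1 → q1 → q1 → q0 → q1 → q4 → q0  → end q0, accepted
w4: q2 → q0 → q1 → q0 → q1 → q0 → q1 → q1 → q4 → q0 → q1 → q0  → end q0, accepted
w5: q2 → q4 → q0 → q1 → q0 → q1 → q4 → q3 → q0  → end q0, accepted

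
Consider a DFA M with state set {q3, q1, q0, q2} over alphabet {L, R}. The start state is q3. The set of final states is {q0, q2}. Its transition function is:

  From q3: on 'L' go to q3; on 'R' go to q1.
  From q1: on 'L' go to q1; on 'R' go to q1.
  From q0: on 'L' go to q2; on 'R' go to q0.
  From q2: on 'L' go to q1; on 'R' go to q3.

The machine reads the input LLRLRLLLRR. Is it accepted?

start at q3
read 'L': q3 → q3
read 'L': q3 → q3
read 'R': q3 → q1
read 'L': q1 → q1
read 'R': q1 → q1
read 'L': q1 → q1
read 'L': q1 → q1
read 'L': q1 → q1
read 'R': q1 → q1
read 'R': q1 → q1
End state q1 is not accepting.

No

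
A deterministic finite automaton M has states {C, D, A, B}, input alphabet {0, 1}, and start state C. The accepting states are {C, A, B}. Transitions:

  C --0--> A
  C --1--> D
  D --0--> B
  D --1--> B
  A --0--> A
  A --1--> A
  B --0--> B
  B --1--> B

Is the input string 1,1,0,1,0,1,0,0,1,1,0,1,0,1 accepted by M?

Trace: C -1-> D -1-> B -0-> B -1-> B -0-> B -1-> B -0-> B -0-> B -1-> B -1-> B -0-> B -1-> B -0-> B -1-> B
End state B is accepting.

Yes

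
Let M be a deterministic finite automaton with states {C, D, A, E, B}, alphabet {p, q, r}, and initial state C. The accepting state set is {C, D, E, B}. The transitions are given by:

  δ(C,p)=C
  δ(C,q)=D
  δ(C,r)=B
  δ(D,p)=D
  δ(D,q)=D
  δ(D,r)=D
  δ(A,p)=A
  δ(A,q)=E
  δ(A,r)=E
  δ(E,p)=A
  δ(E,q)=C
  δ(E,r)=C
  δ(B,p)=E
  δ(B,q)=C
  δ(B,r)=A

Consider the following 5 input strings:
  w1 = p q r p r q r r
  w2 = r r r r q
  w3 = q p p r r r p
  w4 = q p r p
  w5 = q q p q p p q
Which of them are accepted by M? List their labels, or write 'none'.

w1, w2, w3, w4, w5

w1: C → C → D → D → D → D → D → D → D  → end D, accepted
w2: C → B → A → E → C → D  → end D, accepted
w3: C → D → D → D → D → D → D → D  → end D, accepted
w4: C → D → D → D → D  → end D, accepted
w5: C → D → D → D → D → D → D → D  → end D, accepted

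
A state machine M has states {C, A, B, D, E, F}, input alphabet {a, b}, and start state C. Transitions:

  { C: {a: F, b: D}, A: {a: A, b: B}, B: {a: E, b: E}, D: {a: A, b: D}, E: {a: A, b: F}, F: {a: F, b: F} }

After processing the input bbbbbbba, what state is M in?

start at C
read 'b': C → D
read 'b': D → D
read 'b': D → D
read 'b': D → D
read 'b': D → D
read 'b': D → D
read 'b': D → D
read 'a': D → A

A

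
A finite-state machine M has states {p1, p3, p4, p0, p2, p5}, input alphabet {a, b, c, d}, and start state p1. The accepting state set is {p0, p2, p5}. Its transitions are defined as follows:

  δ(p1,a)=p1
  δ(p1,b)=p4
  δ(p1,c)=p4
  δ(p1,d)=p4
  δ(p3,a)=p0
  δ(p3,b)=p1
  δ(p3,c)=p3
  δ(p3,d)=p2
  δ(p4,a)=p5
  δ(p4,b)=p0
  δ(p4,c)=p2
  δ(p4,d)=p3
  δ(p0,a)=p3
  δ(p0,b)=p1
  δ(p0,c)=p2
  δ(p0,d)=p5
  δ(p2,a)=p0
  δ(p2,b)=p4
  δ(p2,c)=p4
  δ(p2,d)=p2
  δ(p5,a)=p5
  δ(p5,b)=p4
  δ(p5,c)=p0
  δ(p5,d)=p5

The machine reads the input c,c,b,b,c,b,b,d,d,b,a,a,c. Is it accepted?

Yes

start at p1
read 'c': p1 → p4
read 'c': p4 → p2
read 'b': p2 → p4
read 'b': p4 → p0
read 'c': p0 → p2
read 'b': p2 → p4
read 'b': p4 → p0
read 'd': p0 → p5
read 'd': p5 → p5
read 'b': p5 → p4
read 'a': p4 → p5
read 'a': p5 → p5
read 'c': p5 → p0
End state p0 is accepting.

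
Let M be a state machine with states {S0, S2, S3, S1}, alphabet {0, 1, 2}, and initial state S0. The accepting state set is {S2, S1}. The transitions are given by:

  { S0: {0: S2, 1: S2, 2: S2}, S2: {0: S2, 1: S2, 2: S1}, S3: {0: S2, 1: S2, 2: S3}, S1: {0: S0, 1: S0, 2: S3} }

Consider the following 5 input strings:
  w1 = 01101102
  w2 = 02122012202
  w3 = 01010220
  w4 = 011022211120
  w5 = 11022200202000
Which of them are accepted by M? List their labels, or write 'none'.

w1: S0 → S2 → S2 → S2 → S2 → S2 → S2 → S2 → S1  → end S1, accepted
w2: S0 → S2 → S1 → S0 → S2 → S1 → S0 → S2 → S1 → S3 → S2 → S1  → end S1, accepted
w3: S0 → S2 → S2 → S2 → S2 → S2 → S1 → S3 → S2  → end S2, accepted
w4: S0 → S2 → S2 → S2 → S2 → S1 → S3 → S3 → S2 → S2 → S2 → S1 → S0  → end S0, rejected
w5: S0 → S2 → S2 → S2 → S1 → S3 → S3 → S2 → S2 → S1 → S0 → S2 → S2 → S2 → S2  → end S2, accepted

w1, w2, w3, w5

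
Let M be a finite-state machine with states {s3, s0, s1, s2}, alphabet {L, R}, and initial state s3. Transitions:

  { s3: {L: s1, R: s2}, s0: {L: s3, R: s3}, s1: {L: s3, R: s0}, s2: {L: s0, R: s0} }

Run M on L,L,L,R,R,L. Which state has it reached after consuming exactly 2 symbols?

s3

start at s3
read 'L': s3 → s1
read 'L': s1 → s3
After 2 symbols: s3.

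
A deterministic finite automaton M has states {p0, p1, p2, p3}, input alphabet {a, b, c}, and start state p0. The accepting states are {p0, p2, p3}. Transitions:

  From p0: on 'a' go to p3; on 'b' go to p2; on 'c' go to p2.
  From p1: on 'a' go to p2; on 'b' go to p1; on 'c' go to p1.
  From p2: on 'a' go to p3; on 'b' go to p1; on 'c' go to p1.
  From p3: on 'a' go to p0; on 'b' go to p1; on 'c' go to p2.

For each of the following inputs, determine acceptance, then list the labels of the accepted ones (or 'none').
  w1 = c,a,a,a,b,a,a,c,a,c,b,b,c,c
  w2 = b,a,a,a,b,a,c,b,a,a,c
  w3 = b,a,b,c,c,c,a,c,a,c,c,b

w2

w1: Trace: p0 -c-> p2 -a-> p3 -a-> p0 -a-> p3 -b-> p1 -a-> p2 -a-> p3 -c-> p2 -a-> p3 -c-> p2 -b-> p1 -b-> p1 -c-> p1 -c-> p1  → end p1, rejected
w2: Trace: p0 -b-> p2 -a-> p3 -a-> p0 -a-> p3 -b-> p1 -a-> p2 -c-> p1 -b-> p1 -a-> p2 -a-> p3 -c-> p2  → end p2, accepted
w3: Trace: p0 -b-> p2 -a-> p3 -b-> p1 -c-> p1 -c-> p1 -c-> p1 -a-> p2 -c-> p1 -a-> p2 -c-> p1 -c-> p1 -b-> p1  → end p1, rejected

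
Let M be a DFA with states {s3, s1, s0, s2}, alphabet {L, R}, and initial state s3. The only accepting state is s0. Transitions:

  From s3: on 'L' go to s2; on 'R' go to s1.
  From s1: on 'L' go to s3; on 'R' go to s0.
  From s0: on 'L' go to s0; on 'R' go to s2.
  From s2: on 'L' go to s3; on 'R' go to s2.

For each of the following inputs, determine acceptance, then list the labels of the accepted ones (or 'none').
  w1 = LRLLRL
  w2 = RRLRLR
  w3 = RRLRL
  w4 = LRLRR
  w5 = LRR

w1: s3 → s2 → s2 → s3 → s2 → s2 → s3  → end s3, rejected
w2: s3 → s1 → s0 → s0 → s2 → s3 → s1  → end s1, rejected
w3: s3 → s1 → s0 → s0 → s2 → s3  → end s3, rejected
w4: s3 → s2 → s2 → s3 → s1 → s0  → end s0, accepted
w5: s3 → s2 → s2 → s2  → end s2, rejected

w4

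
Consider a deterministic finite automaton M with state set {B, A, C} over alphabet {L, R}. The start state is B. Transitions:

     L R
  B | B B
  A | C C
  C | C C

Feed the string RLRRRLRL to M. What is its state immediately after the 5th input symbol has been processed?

B

start at B
read 'R': B → B
read 'L': B → B
read 'R': B → B
read 'R': B → B
read 'R': B → B
After 5 symbols: B.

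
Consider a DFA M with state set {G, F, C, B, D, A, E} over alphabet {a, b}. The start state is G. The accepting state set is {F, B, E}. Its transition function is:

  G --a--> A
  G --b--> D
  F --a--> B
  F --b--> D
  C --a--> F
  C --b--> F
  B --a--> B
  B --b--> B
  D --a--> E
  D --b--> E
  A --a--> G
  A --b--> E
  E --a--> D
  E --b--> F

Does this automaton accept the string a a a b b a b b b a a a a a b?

Yes

G → A → G → A → E → F → B → B → B → B → B → B → B → B → B → B
End state B is accepting.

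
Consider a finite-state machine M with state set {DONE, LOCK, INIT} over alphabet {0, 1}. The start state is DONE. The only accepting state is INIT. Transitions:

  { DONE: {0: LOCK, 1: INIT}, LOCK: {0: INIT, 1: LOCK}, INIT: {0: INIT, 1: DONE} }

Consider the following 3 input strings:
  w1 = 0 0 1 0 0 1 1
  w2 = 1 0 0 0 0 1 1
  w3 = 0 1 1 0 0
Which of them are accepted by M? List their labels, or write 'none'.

w1, w2, w3

w1: DONE → LOCK → INIT → DONE → LOCK → INIT → DONE → INIT  → end INIT, accepted
w2: DONE → INIT → INIT → INIT → INIT → INIT → DONE → INIT  → end INIT, accepted
w3: DONE → LOCK → LOCK → LOCK → INIT → INIT  → end INIT, accepted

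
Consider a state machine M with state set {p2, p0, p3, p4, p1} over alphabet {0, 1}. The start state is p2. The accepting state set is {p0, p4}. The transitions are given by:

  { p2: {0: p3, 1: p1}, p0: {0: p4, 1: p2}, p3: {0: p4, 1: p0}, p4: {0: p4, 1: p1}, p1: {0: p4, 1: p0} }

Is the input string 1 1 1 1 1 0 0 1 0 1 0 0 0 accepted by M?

Yes

start at p2
read '1': p2 → p1
read '1': p1 → p0
read '1': p0 → p2
read '1': p2 → p1
read '1': p1 → p0
read '0': p0 → p4
read '0': p4 → p4
read '1': p4 → p1
read '0': p1 → p4
read '1': p4 → p1
read '0': p1 → p4
read '0': p4 → p4
read '0': p4 → p4
End state p4 is accepting.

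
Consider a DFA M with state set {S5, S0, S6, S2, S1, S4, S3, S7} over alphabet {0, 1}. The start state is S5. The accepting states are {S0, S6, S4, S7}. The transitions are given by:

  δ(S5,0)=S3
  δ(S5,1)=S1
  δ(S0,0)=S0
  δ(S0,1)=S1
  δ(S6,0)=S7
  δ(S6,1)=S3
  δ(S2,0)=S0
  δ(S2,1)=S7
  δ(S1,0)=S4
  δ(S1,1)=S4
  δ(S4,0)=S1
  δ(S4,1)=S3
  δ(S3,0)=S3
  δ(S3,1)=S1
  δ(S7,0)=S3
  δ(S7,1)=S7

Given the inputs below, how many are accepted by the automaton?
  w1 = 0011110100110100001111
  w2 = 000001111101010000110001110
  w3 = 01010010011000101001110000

0

w1: Trace: S5 -0-> S3 -0-> S3 -1-> S1 -1-> S4 -1-> S3 -1-> S1 -0-> S4 -1-> S3 -0-> S3 -0-> S3 -1-> S1 -1-> S4 -0-> S1 -1-> S4 -0-> S1 -0-> S4 -0-> S1 -0-> S4 -1-> S3 -1-> S1 -1-> S4 -1-> S3  → end S3, rejected
w2: Trace: S5 -0-> S3 -0-> S3 -0-> S3 -0-> S3 -0-> S3 -1-> S1 -1-> S4 -1-> S3 -1-> S1 -1-> S4 -0-> S1 -1-> S4 -0-> S1 -1-> S4 -0-> S1 -0-> S4 -0-> S1 -0-> S4 -1-> S3 -1-> S1 -0-> S4 -0-> S1 -0-> S4 -1-> S3 -1-> S1 -1-> S4 -0-> S1  → end S1, rejected
w3: Trace: S5 -0-> S3 -1-> S1 -0-> S4 -1-> S3 -0-> S3 -0-> S3 -1-> S1 -0-> S4 -0-> S1 -1-> S4 -1-> S3 -0-> S3 -0-> S3 -0-> S3 -1-> S1 -0-> S4 -1-> S3 -0-> S3 -0-> S3 -1-> S1 -1-> S4 -1-> S3 -0-> S3 -0-> S3 -0-> S3 -0-> S3  → end S3, rejected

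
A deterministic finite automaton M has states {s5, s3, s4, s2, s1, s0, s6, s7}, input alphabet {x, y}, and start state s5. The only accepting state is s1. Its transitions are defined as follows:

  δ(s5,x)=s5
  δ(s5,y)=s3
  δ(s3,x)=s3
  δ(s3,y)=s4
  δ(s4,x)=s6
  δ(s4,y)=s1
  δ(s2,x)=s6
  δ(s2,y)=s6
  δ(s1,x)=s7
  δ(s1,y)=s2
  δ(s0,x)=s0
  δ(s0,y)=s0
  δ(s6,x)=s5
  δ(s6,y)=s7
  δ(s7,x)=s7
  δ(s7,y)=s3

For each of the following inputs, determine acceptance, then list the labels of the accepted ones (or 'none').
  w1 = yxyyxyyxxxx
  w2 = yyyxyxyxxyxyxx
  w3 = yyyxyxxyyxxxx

w1:
  start at s5
  read 'y': s5 → s3
  read 'x': s3 → s3
  read 'y': s3 → s4
  read 'y': s4 → s1
  read 'x': s1 → s7
  read 'y': s7 → s3
  read 'y': s3 → s4
  read 'x': s4 → s6
  read 'x': s6 → s5
  read 'x': s5 → s5
  read 'x': s5 → s5
  end s5, rejected
w2:
  start at s5
  read 'y': s5 → s3
  read 'y': s3 → s4
  read 'y': s4 → s1
  read 'x': s1 → s7
  read 'y': s7 → s3
  read 'x': s3 → s3
  read 'y': s3 → s4
  read 'x': s4 → s6
  read 'x': s6 → s5
  read 'y': s5 → s3
  read 'x': s3 → s3
  read 'y': s3 → s4
  read 'x': s4 → s6
  read 'x': s6 → s5
  end s5, rejected
w3:
  start at s5
  read 'y': s5 → s3
  read 'y': s3 → s4
  read 'y': s4 → s1
  read 'x': s1 → s7
  read 'y': s7 → s3
  read 'x': s3 → s3
  read 'x': s3 → s3
  read 'y': s3 → s4
  read 'y': s4 → s1
  read 'x': s1 → s7
  read 'x': s7 → s7
  read 'x': s7 → s7
  read 'x': s7 → s7
  end s7, rejected

none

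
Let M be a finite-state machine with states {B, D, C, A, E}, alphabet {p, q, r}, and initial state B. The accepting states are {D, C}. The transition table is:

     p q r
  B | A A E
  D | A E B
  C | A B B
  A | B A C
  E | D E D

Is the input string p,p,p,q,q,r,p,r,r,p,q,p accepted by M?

No

Trace: B -p-> A -p-> B -p-> A -q-> A -q-> A -r-> C -p-> A -r-> C -r-> B -p-> A -q-> A -p-> B
End state B is not accepting.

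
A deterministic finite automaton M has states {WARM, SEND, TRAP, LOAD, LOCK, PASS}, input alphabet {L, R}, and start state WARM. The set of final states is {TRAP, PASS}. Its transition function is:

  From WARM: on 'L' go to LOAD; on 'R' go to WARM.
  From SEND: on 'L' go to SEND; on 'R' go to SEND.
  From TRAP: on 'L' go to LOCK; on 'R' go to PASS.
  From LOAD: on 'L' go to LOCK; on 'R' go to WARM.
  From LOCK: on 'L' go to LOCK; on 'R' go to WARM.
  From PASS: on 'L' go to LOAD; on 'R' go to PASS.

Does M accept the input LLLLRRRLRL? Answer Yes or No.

WARM → LOAD → LOCK → LOCK → LOCK → WARM → WARM → WARM → LOAD → WARM → LOAD
End state LOAD is not accepting.

No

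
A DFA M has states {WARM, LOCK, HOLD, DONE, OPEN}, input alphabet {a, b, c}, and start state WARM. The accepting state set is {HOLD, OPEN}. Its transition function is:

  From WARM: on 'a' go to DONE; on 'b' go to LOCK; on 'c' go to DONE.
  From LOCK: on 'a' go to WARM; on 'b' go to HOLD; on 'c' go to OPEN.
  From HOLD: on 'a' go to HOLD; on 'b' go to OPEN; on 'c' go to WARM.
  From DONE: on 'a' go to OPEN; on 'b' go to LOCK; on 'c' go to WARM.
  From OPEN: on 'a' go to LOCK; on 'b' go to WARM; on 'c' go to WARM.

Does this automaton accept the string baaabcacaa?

Yes

WARM → LOCK → WARM → DONE → OPEN → WARM → DONE → OPEN → WARM → DONE → OPEN
End state OPEN is accepting.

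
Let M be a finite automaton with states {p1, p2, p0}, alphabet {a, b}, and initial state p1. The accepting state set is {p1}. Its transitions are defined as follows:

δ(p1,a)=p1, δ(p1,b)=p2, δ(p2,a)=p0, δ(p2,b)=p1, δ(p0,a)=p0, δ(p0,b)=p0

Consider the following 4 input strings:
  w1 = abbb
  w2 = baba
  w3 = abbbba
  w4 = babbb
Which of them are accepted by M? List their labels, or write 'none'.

w3

w1: p1 → p1 → p2 → p1 → p2  → end p2, rejected
w2: p1 → p2 → p0 → p0 → p0  → end p0, rejected
w3: p1 → p1 → p2 → p1 → p2 → p1 → p1  → end p1, accepted
w4: p1 → p2 → p0 → p0 → p0 → p0  → end p0, rejected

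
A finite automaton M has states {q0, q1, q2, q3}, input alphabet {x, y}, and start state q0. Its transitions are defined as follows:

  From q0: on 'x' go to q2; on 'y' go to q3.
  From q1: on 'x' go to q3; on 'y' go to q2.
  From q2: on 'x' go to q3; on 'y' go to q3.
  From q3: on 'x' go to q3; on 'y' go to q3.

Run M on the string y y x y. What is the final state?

Trace: q0 -y-> q3 -y-> q3 -x-> q3 -y-> q3

q3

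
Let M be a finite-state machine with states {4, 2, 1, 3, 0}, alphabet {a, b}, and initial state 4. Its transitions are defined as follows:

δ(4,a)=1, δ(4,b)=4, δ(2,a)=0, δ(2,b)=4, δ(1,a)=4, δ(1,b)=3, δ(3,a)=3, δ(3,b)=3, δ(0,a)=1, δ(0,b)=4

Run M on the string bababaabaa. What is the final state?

3

4 → 4 → 1 → 3 → 3 → 3 → 3 → 3 → 3 → 3 → 3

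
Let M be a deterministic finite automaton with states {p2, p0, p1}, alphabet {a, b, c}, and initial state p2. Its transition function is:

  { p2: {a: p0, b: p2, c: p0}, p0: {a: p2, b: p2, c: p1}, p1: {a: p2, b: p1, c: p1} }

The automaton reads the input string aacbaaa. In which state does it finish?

p0

start at p2
read 'a': p2 → p0
read 'a': p0 → p2
read 'c': p2 → p0
read 'b': p0 → p2
read 'a': p2 → p0
read 'a': p0 → p2
read 'a': p2 → p0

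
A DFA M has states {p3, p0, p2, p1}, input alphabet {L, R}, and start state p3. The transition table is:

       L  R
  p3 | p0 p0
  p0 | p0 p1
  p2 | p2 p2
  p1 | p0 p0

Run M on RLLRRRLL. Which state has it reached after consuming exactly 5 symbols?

Trace: p3 -R-> p0 -L-> p0 -L-> p0 -R-> p1 -R-> p0
After 5 symbols: p0.

p0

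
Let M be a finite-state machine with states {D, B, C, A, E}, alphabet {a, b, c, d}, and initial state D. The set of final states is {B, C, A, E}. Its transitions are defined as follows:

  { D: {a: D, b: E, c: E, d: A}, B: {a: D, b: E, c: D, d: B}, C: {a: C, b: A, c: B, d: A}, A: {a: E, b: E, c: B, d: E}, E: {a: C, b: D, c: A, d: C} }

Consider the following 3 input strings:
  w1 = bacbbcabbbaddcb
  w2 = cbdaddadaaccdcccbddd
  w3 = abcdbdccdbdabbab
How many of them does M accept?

w1: Trace: D -b-> E -a-> C -c-> B -b-> E -b-> D -c-> E -a-> C -b-> A -b-> E -b-> D -a-> D -d-> A -d-> E -c-> A -b-> E  → end E, accepted
w2: Trace: D -c-> E -b-> D -d-> A -a-> E -d-> C -d-> A -a-> E -d-> C -a-> C -a-> C -c-> B -c-> D -d-> A -c-> B -c-> D -c-> E -b-> D -d-> A -d-> E -d-> C  → end C, accepted
w3: Trace: D -a-> D -b-> E -c-> A -d-> E -b-> D -d-> A -c-> B -c-> D -d-> A -b-> E -d-> C -a-> C -b-> A -b-> E -a-> C -b-> A  → end A, accepted

3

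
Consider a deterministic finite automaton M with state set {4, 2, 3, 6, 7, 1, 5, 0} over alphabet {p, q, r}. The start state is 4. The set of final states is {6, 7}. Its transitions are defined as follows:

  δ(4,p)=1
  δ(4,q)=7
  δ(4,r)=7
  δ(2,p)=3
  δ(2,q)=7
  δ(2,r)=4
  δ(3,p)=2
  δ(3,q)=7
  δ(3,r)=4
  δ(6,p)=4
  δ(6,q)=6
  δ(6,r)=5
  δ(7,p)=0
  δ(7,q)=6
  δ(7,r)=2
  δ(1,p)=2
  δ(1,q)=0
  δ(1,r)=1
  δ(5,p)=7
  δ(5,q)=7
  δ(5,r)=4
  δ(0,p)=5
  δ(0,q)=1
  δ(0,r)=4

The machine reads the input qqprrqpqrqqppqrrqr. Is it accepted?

No

start at 4
read 'q': 4 → 7
read 'q': 7 → 6
read 'p': 6 → 4
read 'r': 4 → 7
read 'r': 7 → 2
read 'q': 2 → 7
read 'p': 7 → 0
read 'q': 0 → 1
read 'r': 1 → 1
read 'q': 1 → 0
read 'q': 0 → 1
read 'p': 1 → 2
read 'p': 2 → 3
read 'q': 3 → 7
read 'r': 7 → 2
read 'r': 2 → 4
read 'q': 4 → 7
read 'r': 7 → 2
End state 2 is not accepting.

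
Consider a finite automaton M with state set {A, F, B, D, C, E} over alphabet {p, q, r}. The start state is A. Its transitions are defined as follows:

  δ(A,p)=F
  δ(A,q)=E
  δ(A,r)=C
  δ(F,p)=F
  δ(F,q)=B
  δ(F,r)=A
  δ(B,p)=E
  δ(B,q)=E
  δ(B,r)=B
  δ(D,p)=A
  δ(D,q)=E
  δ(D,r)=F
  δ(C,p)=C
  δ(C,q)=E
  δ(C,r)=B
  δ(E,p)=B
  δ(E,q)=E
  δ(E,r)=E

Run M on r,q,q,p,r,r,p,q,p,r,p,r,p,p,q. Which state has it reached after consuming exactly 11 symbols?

Trace: A -r-> C -q-> E -q-> E -p-> B -r-> B -r-> B -p-> E -q-> E -p-> B -r-> B -p-> E
After 11 symbols: E.

E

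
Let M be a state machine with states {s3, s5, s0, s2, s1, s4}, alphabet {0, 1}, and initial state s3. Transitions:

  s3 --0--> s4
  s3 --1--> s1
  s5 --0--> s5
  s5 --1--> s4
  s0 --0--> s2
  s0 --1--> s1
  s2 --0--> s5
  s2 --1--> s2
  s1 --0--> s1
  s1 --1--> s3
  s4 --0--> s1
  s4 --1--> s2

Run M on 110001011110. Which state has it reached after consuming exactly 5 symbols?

s1

Trace: s3 -1-> s1 -1-> s3 -0-> s4 -0-> s1 -0-> s1
After 5 symbols: s1.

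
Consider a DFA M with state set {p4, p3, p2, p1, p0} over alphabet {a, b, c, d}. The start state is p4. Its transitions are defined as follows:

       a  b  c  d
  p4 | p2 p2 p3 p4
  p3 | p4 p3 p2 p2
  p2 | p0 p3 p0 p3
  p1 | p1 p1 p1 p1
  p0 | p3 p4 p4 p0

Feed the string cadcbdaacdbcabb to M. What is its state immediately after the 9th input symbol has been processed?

Trace: p4 -c-> p3 -a-> p4 -d-> p4 -c-> p3 -b-> p3 -d-> p2 -a-> p0 -a-> p3 -c-> p2
After 9 symbols: p2.

p2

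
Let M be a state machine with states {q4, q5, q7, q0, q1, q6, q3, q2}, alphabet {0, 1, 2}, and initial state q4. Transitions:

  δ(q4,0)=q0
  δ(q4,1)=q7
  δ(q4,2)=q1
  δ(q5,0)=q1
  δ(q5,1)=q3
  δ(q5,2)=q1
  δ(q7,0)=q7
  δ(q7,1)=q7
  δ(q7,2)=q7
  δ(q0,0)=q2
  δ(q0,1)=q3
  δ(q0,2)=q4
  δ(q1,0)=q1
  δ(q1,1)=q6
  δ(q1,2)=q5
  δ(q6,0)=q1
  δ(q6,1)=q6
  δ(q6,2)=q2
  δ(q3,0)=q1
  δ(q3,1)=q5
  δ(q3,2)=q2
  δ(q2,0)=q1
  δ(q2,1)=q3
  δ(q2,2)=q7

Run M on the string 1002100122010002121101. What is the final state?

q7

start at q4
read '1': q4 → q7
read '0': q7 → q7
read '0': q7 → q7
read '2': q7 → q7
read '1': q7 → q7
read '0': q7 → q7
read '0': q7 → q7
read '1': q7 → q7
read '2': q7 → q7
read '2': q7 → q7
read '0': q7 → q7
read '1': q7 → q7
read '0': q7 → q7
read '0': q7 → q7
read '0': q7 → q7
read '2': q7 → q7
read '1': q7 → q7
read '2': q7 → q7
read '1': q7 → q7
read '1': q7 → q7
read '0': q7 → q7
read '1': q7 → q7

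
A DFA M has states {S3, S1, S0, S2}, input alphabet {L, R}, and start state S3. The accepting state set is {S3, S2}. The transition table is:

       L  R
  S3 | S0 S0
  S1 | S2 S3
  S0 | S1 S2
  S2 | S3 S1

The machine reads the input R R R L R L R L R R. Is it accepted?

Trace: S3 -R-> S0 -R-> S2 -R-> S1 -L-> S2 -R-> S1 -L-> S2 -R-> S1 -L-> S2 -R-> S1 -R-> S3
End state S3 is accepting.

Yes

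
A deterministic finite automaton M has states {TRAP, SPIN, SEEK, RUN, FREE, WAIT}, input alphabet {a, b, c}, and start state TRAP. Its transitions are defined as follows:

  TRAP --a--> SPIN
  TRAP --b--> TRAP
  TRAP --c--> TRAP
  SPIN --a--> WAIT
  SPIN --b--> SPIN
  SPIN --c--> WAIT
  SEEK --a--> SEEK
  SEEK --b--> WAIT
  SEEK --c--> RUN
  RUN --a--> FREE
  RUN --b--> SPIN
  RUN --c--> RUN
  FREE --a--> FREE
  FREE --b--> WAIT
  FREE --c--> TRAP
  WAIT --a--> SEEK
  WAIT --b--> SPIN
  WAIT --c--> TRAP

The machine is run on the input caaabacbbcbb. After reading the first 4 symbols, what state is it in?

Trace: TRAP -c-> TRAP -a-> SPIN -a-> WAIT -a-> SEEK
After 4 symbols: SEEK.

SEEK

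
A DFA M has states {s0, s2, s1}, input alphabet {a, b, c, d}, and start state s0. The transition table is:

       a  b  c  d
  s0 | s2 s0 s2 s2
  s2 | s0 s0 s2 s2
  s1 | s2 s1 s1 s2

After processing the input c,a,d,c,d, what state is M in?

start at s0
read 'c': s0 → s2
read 'a': s2 → s0
read 'd': s0 → s2
read 'c': s2 → s2
read 'd': s2 → s2

s2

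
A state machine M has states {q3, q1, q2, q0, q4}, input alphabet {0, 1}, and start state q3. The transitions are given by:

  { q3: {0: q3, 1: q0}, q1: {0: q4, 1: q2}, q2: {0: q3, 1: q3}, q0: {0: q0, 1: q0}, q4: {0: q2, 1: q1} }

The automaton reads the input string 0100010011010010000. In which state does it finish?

q0

q3 → q3 → q0 → q0 → q0 → q0 → q0 → q0 → q0 → q0 → q0 → q0 → q0 → q0 → q0 → q0 → q0 → q0 → q0 → q0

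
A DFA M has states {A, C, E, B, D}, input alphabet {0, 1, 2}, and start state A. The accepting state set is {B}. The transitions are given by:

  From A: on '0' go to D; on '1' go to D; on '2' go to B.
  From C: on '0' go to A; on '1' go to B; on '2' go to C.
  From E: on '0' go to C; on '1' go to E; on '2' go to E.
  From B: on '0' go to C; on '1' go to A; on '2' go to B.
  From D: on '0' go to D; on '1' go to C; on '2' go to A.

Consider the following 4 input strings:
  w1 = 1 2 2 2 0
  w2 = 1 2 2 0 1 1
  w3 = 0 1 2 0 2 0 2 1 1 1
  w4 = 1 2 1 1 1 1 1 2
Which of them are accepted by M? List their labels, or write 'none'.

w1: A → D → A → B → B → C  → end C, rejected
w2: A → D → A → B → C → B → A  → end A, rejected
w3: A → D → C → C → A → B → C → C → B → A → D  → end D, rejected
w4: A → D → A → D → C → B → A → D → A  → end A, rejected

none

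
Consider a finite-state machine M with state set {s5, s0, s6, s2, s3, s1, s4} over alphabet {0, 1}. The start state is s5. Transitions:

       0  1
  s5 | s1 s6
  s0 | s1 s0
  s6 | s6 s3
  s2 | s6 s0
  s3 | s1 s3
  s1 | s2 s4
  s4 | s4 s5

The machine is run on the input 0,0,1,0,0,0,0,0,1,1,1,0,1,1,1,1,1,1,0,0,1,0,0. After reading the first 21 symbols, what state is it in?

s0

s5 → s1 → s2 → s0 → s1 → s2 → s6 → s6 → s6 → s3 → s3 → s3 → s1 → s4 → s5 → s6 → s3 → s3 → s3 → s1 → s2 → s0
After 21 symbols: s0.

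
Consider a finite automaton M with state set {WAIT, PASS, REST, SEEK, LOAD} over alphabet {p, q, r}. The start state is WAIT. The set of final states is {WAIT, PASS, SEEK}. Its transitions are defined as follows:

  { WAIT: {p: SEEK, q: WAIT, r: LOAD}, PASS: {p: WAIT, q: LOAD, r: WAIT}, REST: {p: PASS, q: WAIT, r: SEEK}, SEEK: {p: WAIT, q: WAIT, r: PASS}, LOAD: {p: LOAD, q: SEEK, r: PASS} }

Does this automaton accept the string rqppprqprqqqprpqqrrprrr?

Trace: WAIT -r-> LOAD -q-> SEEK -p-> WAIT -p-> SEEK -p-> WAIT -r-> LOAD -q-> SEEK -p-> WAIT -r-> LOAD -q-> SEEK -q-> WAIT -q-> WAIT -p-> SEEK -r-> PASS -p-> WAIT -q-> WAIT -q-> WAIT -r-> LOAD -r-> PASS -p-> WAIT -r-> LOAD -r-> PASS -r-> WAIT
End state WAIT is accepting.

Yes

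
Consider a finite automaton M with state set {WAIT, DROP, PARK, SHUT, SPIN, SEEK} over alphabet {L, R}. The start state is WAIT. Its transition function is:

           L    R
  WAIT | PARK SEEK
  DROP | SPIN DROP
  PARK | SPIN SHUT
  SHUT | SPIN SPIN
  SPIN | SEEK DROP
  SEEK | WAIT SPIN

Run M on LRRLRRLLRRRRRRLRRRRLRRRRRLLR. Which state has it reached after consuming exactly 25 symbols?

start at WAIT
read 'L': WAIT → PARK
read 'R': PARK → SHUT
read 'R': SHUT → SPIN
read 'L': SPIN → SEEK
read 'R': SEEK → SPIN
read 'R': SPIN → DROP
read 'L': DROP → SPIN
read 'L': SPIN → SEEK
read 'R': SEEK → SPIN
read 'R': SPIN → DROP
read 'R': DROP → DROP
read 'R': DROP → DROP
read 'R': DROP → DROP
read 'R': DROP → DROP
read 'L': DROP → SPIN
read 'R': SPIN → DROP
read 'R': DROP → DROP
read 'R': DROP → DROP
read 'R': DROP → DROP
read 'L': DROP → SPIN
read 'R': SPIN → DROP
read 'R': DROP → DROP
read 'R': DROP → DROP
read 'R': DROP → DROP
read 'R': DROP → DROP
After 25 symbols: DROP.

DROP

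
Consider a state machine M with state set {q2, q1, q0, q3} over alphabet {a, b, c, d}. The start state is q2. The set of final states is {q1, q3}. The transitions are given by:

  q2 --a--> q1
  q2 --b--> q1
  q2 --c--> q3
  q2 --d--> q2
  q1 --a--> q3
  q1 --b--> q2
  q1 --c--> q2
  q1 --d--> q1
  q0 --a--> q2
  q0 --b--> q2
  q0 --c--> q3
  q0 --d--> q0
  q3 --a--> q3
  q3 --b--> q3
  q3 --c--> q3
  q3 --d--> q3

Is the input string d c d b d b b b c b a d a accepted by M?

Trace: q2 -d-> q2 -c-> q3 -d-> q3 -b-> q3 -d-> q3 -b-> q3 -b-> q3 -b-> q3 -c-> q3 -b-> q3 -a-> q3 -d-> q3 -a-> q3
End state q3 is accepting.

Yes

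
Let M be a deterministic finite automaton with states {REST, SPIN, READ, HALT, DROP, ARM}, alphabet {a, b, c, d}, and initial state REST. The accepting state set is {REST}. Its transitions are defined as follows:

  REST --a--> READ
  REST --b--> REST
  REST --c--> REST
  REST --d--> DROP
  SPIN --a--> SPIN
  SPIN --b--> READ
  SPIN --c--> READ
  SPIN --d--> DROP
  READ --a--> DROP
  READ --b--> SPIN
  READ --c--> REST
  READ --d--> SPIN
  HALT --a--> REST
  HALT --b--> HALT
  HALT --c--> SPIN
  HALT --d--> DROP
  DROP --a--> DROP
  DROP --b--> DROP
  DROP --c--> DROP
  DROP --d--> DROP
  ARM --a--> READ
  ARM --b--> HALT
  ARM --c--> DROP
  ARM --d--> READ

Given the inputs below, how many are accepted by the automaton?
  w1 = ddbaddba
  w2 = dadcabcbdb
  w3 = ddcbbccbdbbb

0

w1: REST → DROP → DROP → DROP → DROP → DROP → DROP → DROP → DROP  → end DROP, rejected
w2: REST → DROP → DROP → DROP → DROP → DROP → DROP → DROP → DROP → DROP → DROP  → end DROP, rejected
w3: REST → DROP → DROP → DROP → DROP → DROP → DROP → DROP → DROP → DROP → DROP → DROP → DROP  → end DROP, rejected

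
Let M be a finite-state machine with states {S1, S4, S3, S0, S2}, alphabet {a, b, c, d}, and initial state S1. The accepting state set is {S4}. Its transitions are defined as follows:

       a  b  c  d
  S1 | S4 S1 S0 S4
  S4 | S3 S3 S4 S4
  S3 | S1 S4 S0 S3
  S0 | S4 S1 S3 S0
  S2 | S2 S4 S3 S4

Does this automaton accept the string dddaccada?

start at S1
read 'd': S1 → S4
read 'd': S4 → S4
read 'd': S4 → S4
read 'a': S4 → S3
read 'c': S3 → S0
read 'c': S0 → S3
read 'a': S3 → S1
read 'd': S1 → S4
read 'a': S4 → S3
End state S3 is not accepting.

No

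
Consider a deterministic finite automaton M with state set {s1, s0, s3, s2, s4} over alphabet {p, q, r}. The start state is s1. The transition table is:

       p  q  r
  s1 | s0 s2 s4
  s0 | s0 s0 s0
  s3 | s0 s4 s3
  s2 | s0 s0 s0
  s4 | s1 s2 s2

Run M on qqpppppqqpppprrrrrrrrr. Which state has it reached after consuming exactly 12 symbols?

s1 → s2 → s0 → s0 → s0 → s0 → s0 → s0 → s0 → s0 → s0 → s0 → s0
After 12 symbols: s0.

s0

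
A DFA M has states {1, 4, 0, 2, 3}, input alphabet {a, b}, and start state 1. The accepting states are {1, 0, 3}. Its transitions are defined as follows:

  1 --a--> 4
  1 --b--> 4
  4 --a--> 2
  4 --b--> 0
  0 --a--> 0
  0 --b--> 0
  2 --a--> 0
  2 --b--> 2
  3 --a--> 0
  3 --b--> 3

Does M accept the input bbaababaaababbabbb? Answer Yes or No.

Yes

1 → 4 → 0 → 0 → 0 → 0 → 0 → 0 → 0 → 0 → 0 → 0 → 0 → 0 → 0 → 0 → 0 → 0 → 0
End state 0 is accepting.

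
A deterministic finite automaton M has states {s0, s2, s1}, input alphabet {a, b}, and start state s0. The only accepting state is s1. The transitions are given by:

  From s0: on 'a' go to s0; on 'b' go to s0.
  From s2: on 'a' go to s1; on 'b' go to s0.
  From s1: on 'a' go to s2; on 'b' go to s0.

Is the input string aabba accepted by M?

No

Trace: s0 -a-> s0 -a-> s0 -b-> s0 -b-> s0 -a-> s0
End state s0 is not accepting.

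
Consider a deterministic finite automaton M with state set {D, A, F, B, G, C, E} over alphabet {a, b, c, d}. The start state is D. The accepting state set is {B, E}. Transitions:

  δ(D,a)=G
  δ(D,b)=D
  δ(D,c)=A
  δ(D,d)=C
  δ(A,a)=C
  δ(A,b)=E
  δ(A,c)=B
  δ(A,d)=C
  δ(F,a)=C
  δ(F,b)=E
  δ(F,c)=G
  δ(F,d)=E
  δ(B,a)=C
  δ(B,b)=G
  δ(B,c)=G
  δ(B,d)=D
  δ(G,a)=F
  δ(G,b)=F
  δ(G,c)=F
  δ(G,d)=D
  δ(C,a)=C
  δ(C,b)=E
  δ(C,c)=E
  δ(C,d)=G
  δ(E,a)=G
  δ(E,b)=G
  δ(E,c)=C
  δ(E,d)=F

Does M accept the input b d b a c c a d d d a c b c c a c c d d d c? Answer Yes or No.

Trace: D -b-> D -d-> C -b-> E -a-> G -c-> F -c-> G -a-> F -d-> E -d-> F -d-> E -a-> G -c-> F -b-> E -c-> C -c-> E -a-> G -c-> F -c-> G -d-> D -d-> C -d-> G -c-> F
End state F is not accepting.

No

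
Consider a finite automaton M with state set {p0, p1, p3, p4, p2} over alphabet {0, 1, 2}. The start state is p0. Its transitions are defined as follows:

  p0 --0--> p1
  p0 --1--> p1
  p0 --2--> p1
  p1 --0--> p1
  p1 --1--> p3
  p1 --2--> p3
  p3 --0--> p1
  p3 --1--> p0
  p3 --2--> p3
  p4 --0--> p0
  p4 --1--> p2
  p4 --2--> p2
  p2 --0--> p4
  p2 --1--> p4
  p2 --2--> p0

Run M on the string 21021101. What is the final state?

p3

p0 → p1 → p3 → p1 → p3 → p0 → p1 → p1 → p3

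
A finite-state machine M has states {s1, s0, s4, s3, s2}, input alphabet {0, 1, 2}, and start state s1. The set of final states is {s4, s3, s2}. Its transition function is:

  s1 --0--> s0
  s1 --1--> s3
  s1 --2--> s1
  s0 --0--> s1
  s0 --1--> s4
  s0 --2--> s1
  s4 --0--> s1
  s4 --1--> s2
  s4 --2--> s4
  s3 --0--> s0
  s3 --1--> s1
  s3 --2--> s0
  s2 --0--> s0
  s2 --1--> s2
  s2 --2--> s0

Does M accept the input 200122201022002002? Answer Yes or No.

No

Trace: s1 -2-> s1 -0-> s0 -0-> s1 -1-> s3 -2-> s0 -2-> s1 -2-> s1 -0-> s0 -1-> s4 -0-> s1 -2-> s1 -2-> s1 -0-> s0 -0-> s1 -2-> s1 -0-> s0 -0-> s1 -2-> s1
End state s1 is not accepting.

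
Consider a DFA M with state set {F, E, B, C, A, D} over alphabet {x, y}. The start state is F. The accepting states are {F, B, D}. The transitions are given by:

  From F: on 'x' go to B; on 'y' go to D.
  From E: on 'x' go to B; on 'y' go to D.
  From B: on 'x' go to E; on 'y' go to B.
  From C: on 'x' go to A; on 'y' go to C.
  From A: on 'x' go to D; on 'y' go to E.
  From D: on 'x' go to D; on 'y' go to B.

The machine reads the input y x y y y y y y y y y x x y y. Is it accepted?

Trace: F -y-> D -x-> D -y-> B -y-> B -y-> B -y-> B -y-> B -y-> B -y-> B -y-> B -y-> B -x-> E -x-> B -y-> B -y-> B
End state B is accepting.

Yes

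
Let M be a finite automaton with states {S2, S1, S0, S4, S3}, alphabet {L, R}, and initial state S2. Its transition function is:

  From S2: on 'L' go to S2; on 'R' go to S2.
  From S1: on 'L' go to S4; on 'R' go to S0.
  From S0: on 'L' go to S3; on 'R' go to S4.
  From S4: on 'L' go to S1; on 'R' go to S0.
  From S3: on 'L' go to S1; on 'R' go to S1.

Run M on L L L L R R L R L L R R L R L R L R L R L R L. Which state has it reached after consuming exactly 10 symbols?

S2 → S2 → S2 → S2 → S2 → S2 → S2 → S2 → S2 → S2 → S2
After 10 symbols: S2.

S2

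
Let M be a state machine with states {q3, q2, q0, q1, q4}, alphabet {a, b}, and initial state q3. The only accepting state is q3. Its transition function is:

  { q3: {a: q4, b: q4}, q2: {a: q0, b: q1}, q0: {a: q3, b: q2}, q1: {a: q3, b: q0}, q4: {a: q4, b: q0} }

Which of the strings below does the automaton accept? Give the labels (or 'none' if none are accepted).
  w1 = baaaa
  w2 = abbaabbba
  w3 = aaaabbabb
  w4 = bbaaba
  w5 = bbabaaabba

w4

w1: Trace: q3 -b-> q4 -a-> q4 -a-> q4 -a-> q4 -a-> q4  → end q4, rejected
w2: Trace: q3 -a-> q4 -b-> q0 -b-> q2 -a-> q0 -a-> q3 -b-> q4 -b-> q0 -b-> q2 -a-> q0  → end q0, rejected
w3: Trace: q3 -a-> q4 -a-> q4 -a-> q4 -a-> q4 -b-> q0 -b-> q2 -a-> q0 -b-> q2 -b-> q1  → end q1, rejected
w4: Trace: q3 -b-> q4 -b-> q0 -a-> q3 -a-> q4 -b-> q0 -a-> q3  → end q3, accepted
w5: Trace: q3 -b-> q4 -b-> q0 -a-> q3 -b-> q4 -a-> q4 -a-> q4 -a-> q4 -b-> q0 -b-> q2 -a-> q0  → end q0, rejected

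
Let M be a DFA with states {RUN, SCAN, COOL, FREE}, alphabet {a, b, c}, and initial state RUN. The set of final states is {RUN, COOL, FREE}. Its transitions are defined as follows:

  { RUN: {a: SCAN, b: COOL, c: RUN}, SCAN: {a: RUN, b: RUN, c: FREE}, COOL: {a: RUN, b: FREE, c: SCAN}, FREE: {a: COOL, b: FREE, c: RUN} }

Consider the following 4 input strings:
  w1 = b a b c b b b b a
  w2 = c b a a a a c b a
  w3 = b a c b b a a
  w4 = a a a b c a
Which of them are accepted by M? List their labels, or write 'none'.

w1: RUN → COOL → RUN → COOL → SCAN → RUN → COOL → FREE → FREE → COOL  → end COOL, accepted
w2: RUN → RUN → COOL → RUN → SCAN → RUN → SCAN → FREE → FREE → COOL  → end COOL, accepted
w3: RUN → COOL → RUN → RUN → COOL → FREE → COOL → RUN  → end RUN, accepted
w4: RUN → SCAN → RUN → SCAN → RUN → RUN → SCAN  → end SCAN, rejected

w1, w2, w3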